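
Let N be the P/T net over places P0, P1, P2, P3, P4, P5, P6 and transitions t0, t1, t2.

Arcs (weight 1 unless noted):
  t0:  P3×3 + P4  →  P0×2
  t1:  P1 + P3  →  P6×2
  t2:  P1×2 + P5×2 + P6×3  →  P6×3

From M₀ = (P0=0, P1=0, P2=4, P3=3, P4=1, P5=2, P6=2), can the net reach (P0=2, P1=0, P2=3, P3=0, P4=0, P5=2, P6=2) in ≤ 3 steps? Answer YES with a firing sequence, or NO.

NO — not reachable within 3 firings

depth 0: 1 marking
depth 1: 2 markings reached so far
depth 2: 2 markings reached so far
(frontier empty at depth 2; search complete)
target is not among the 2 markings reachable within 3 steps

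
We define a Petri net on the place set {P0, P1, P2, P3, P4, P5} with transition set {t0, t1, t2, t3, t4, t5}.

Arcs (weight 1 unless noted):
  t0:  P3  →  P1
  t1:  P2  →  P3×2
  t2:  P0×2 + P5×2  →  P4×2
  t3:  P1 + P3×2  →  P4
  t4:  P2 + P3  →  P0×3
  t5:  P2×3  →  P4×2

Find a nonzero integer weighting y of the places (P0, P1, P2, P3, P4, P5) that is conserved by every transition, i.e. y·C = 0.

Incidence matrix C (rows=places, cols=transitions):
       t0   t1   t2   t3   t4   t5
   P0   0    0   -2    0    3    0
   P1   1    0    0   -1    0    0
   P2   0   -1    0    0   -1   -3
   P3  -1    2    0   -2   -1    0
   P4   0    0    2    1    0    2
   P5   0    0   -2    0    0    0

Candidate y = [1, 1, 2, 1, 3, 2]; check y·C column-wise:
  col t0: 1·0 + 1·1 + 2·0 + 1·-1 + 3·0 + 2·0 = 0
  col t1: 1·0 + 1·0 + 2·-1 + 1·2 + 3·0 + 2·0 = 0
  col t2: 1·-2 + 1·0 + 2·0 + 1·0 + 3·2 + 2·-2 = 0
  col t3: 1·0 + 1·-1 + 2·0 + 1·-2 + 3·1 + 2·0 = 0
  col t4: 1·3 + 1·0 + 2·-1 + 1·-1 + 3·0 + 2·0 = 0
  col t5: 1·0 + 1·0 + 2·-3 + 1·0 + 3·2 + 2·0 = 0

y = (P0:1, P1:1, P2:2, P3:1, P4:3, P5:2)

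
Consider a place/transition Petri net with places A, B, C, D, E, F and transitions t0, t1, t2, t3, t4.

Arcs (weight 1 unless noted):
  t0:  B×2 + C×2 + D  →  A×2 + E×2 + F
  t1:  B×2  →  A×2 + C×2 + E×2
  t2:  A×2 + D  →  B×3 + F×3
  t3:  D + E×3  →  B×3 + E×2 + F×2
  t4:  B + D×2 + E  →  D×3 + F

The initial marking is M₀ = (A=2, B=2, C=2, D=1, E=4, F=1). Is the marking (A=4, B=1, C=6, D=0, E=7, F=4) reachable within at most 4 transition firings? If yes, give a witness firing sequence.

depth 0: 1 marking
depth 1: 5 markings reached so far
depth 2: 7 markings reached so far
depth 3: 9 markings reached so far
depth 4: 9 markings reached so far
(frontier empty at depth 4; search complete)
target is not among the 9 markings reachable within 4 steps

NO — not reachable within 4 firings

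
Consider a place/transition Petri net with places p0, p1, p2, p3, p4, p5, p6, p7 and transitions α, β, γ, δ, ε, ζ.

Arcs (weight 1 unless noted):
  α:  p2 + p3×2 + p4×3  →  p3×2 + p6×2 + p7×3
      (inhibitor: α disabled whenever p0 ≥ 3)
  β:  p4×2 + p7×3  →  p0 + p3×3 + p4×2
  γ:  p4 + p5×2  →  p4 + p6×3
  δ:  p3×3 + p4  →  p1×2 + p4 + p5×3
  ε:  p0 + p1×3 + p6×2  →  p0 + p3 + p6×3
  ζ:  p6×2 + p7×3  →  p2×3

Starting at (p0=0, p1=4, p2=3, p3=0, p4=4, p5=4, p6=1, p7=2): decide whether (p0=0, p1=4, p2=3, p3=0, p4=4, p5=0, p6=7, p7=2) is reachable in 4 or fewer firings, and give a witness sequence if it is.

step 1: fire γ:  (p0=0, p1=4, p2=3, p3=0, p4=4, p5=4, p6=1, p7=2) → (p0=0, p1=4, p2=3, p3=0, p4=4, p5=2, p6=4, p7=2)
step 2: fire γ:  (p0=0, p1=4, p2=3, p3=0, p4=4, p5=2, p6=4, p7=2) → (p0=0, p1=4, p2=3, p3=0, p4=4, p5=0, p6=7, p7=2)

YES — reachable via ⟨γ, γ⟩ (2 firings)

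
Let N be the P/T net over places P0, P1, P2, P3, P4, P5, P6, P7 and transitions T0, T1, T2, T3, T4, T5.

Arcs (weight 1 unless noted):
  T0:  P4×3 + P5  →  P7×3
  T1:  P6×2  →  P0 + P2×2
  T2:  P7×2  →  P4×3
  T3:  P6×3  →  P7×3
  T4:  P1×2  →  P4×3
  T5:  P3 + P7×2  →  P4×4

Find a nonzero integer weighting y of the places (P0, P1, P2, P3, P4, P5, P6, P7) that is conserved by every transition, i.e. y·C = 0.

y = (P0:2, P1:0, P2:-1, P3:0, P4:0, P5:0, P6:0, P7:0)

Incidence matrix C (rows=places, cols=transitions):
       T0   T1   T2   T3   T4   T5
   P0   0    1    0    0    0    0
   P1   0    0    0    0   -2    0
   P2   0    2    0    0    0    0
   P3   0    0    0    0    0   -1
   P4  -3    0    3    0    3    4
   P5  -1    0    0    0    0    0
   P6   0   -2    0   -3    0    0
   P7   3    0   -2    3    0   -2

Candidate y = [2, 0, -1, 0, 0, 0, 0, 0]; check y·C column-wise:
  col T0: 2·0 + -1·0 + 0·-3 + 0·-1 + 0·3 = 0
  col T1: 2·1 + -1·2 + 0·-2 = 0
  col T2: 2·0 + -1·0 + 0·3 + 0·-2 = 0
  col T3: 2·0 + -1·0 + 0·-3 + 0·3 = 0
  col T4: 2·0 + 0·-2 + -1·0 + 0·3 = 0
  col T5: 2·0 + -1·0 + 0·-1 + 0·4 + 0·-2 = 0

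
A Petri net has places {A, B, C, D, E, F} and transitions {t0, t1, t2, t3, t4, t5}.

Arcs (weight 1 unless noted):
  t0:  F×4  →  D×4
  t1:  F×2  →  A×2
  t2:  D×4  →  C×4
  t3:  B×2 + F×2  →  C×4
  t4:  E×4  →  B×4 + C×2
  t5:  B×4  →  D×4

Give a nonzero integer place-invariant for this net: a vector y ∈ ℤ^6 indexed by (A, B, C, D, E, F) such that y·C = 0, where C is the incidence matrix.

Incidence matrix C (rows=places, cols=transitions):
       t0   t1   t2   t3   t4   t5
    A   0    2    0    0    0    0
    B   0    0    0   -2    4   -4
    C   0    0    4    4    2    0
    D   4    0   -4    0    0    4
    E   0    0    0    0   -4    0
    F  -4   -2    0   -2    0    0

Candidate y = [2, 2, 2, 2, 3, 2]; check y·C column-wise:
  col t0: 2·0 + 2·0 + 2·0 + 2·4 + 3·0 + 2·-4 = 0
  col t1: 2·2 + 2·0 + 2·0 + 2·0 + 3·0 + 2·-2 = 0
  col t2: 2·0 + 2·0 + 2·4 + 2·-4 + 3·0 + 2·0 = 0
  col t3: 2·0 + 2·-2 + 2·4 + 2·0 + 3·0 + 2·-2 = 0
  col t4: 2·0 + 2·4 + 2·2 + 2·0 + 3·-4 + 2·0 = 0
  col t5: 2·0 + 2·-4 + 2·0 + 2·4 + 3·0 + 2·0 = 0

y = (A:2, B:2, C:2, D:2, E:3, F:2)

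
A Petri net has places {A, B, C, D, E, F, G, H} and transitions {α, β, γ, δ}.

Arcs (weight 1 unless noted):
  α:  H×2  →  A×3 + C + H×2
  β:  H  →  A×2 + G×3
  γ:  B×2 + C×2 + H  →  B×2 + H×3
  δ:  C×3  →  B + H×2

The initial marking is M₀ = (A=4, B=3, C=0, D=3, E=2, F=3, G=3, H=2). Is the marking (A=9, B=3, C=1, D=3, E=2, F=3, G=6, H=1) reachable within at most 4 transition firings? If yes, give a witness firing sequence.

step 1: fire α:  (A=4, B=3, C=0, D=3, E=2, F=3, G=3, H=2) → (A=7, B=3, C=1, D=3, E=2, F=3, G=3, H=2)
step 2: fire β:  (A=7, B=3, C=1, D=3, E=2, F=3, G=3, H=2) → (A=9, B=3, C=1, D=3, E=2, F=3, G=6, H=1)

YES — reachable via ⟨α, β⟩ (2 firings)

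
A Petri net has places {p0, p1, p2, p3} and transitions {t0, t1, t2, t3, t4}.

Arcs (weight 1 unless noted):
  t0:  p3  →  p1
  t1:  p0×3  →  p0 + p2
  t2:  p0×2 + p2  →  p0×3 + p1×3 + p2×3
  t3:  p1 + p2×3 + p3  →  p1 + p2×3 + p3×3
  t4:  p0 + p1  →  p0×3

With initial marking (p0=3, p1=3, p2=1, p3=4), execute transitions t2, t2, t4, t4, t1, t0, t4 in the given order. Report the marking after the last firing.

step 1: fire t2:  (p0=3, p1=3, p2=1, p3=4) → (p0=4, p1=6, p2=3, p3=4)
step 2: fire t2:  (p0=4, p1=6, p2=3, p3=4) → (p0=5, p1=9, p2=5, p3=4)
step 3: fire t4:  (p0=5, p1=9, p2=5, p3=4) → (p0=7, p1=8, p2=5, p3=4)
step 4: fire t4:  (p0=7, p1=8, p2=5, p3=4) → (p0=9, p1=7, p2=5, p3=4)
step 5: fire t1:  (p0=9, p1=7, p2=5, p3=4) → (p0=7, p1=7, p2=6, p3=4)
step 6: fire t0:  (p0=7, p1=7, p2=6, p3=4) → (p0=7, p1=8, p2=6, p3=3)
step 7: fire t4:  (p0=7, p1=8, p2=6, p3=3) → (p0=9, p1=7, p2=6, p3=3)

(p0=9, p1=7, p2=6, p3=3)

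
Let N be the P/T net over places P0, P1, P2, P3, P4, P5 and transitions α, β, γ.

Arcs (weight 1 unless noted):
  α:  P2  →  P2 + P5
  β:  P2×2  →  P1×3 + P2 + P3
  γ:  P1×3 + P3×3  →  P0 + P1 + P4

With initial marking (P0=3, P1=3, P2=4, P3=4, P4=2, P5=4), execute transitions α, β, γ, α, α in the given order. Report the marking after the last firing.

(P0=4, P1=4, P2=3, P3=2, P4=3, P5=7)

step 1: fire α:  (P0=3, P1=3, P2=4, P3=4, P4=2, P5=4) → (P0=3, P1=3, P2=4, P3=4, P4=2, P5=5)
step 2: fire β:  (P0=3, P1=3, P2=4, P3=4, P4=2, P5=5) → (P0=3, P1=6, P2=3, P3=5, P4=2, P5=5)
step 3: fire γ:  (P0=3, P1=6, P2=3, P3=5, P4=2, P5=5) → (P0=4, P1=4, P2=3, P3=2, P4=3, P5=5)
step 4: fire α:  (P0=4, P1=4, P2=3, P3=2, P4=3, P5=5) → (P0=4, P1=4, P2=3, P3=2, P4=3, P5=6)
step 5: fire α:  (P0=4, P1=4, P2=3, P3=2, P4=3, P5=6) → (P0=4, P1=4, P2=3, P3=2, P4=3, P5=7)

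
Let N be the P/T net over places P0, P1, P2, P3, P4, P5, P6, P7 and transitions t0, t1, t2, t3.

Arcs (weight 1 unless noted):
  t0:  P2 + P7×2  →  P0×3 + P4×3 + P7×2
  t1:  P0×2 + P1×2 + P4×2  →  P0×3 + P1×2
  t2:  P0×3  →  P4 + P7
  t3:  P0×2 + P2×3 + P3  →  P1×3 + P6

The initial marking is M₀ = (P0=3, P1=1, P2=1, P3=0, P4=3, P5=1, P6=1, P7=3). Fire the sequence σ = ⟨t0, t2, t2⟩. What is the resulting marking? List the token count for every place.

step 1: fire t0:  (P0=3, P1=1, P2=1, P3=0, P4=3, P5=1, P6=1, P7=3) → (P0=6, P1=1, P2=0, P3=0, P4=6, P5=1, P6=1, P7=3)
step 2: fire t2:  (P0=6, P1=1, P2=0, P3=0, P4=6, P5=1, P6=1, P7=3) → (P0=3, P1=1, P2=0, P3=0, P4=7, P5=1, P6=1, P7=4)
step 3: fire t2:  (P0=3, P1=1, P2=0, P3=0, P4=7, P5=1, P6=1, P7=4) → (P0=0, P1=1, P2=0, P3=0, P4=8, P5=1, P6=1, P7=5)

(P0=0, P1=1, P2=0, P3=0, P4=8, P5=1, P6=1, P7=5)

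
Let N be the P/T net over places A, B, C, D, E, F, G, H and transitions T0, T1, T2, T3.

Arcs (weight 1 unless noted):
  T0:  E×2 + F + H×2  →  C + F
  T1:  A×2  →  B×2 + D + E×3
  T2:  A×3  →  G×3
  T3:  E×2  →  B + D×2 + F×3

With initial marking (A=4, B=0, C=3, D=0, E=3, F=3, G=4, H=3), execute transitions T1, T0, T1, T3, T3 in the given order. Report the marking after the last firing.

step 1: fire T1:  (A=4, B=0, C=3, D=0, E=3, F=3, G=4, H=3) → (A=2, B=2, C=3, D=1, E=6, F=3, G=4, H=3)
step 2: fire T0:  (A=2, B=2, C=3, D=1, E=6, F=3, G=4, H=3) → (A=2, B=2, C=4, D=1, E=4, F=3, G=4, H=1)
step 3: fire T1:  (A=2, B=2, C=4, D=1, E=4, F=3, G=4, H=1) → (A=0, B=4, C=4, D=2, E=7, F=3, G=4, H=1)
step 4: fire T3:  (A=0, B=4, C=4, D=2, E=7, F=3, G=4, H=1) → (A=0, B=5, C=4, D=4, E=5, F=6, G=4, H=1)
step 5: fire T3:  (A=0, B=5, C=4, D=4, E=5, F=6, G=4, H=1) → (A=0, B=6, C=4, D=6, E=3, F=9, G=4, H=1)

(A=0, B=6, C=4, D=6, E=3, F=9, G=4, H=1)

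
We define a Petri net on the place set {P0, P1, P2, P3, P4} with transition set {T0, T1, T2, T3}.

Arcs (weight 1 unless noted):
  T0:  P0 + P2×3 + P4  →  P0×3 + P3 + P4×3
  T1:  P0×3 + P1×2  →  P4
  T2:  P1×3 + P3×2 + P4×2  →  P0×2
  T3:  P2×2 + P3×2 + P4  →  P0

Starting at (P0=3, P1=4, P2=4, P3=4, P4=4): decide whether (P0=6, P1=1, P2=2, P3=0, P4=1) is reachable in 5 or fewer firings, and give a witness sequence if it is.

YES — reachable via ⟨T2, T3⟩ (2 firings)

step 1: fire T2:  (P0=3, P1=4, P2=4, P3=4, P4=4) → (P0=5, P1=1, P2=4, P3=2, P4=2)
step 2: fire T3:  (P0=5, P1=1, P2=4, P3=2, P4=2) → (P0=6, P1=1, P2=2, P3=0, P4=1)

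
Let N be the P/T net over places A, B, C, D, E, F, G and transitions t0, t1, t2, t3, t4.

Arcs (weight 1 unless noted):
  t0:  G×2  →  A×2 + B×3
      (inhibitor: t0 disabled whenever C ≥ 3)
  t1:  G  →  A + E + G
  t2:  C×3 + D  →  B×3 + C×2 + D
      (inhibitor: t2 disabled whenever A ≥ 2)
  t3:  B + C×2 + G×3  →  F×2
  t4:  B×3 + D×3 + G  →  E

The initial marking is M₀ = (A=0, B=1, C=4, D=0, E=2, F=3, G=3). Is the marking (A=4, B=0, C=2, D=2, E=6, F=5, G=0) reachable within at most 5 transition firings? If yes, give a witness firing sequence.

NO — not reachable within 5 firings

depth 0: 1 marking
depth 1: 3 markings reached so far
depth 2: 5 markings reached so far
depth 3: 7 markings reached so far
depth 4: 9 markings reached so far
depth 5: 11 markings reached so far
target is not among the 11 markings reachable within 5 steps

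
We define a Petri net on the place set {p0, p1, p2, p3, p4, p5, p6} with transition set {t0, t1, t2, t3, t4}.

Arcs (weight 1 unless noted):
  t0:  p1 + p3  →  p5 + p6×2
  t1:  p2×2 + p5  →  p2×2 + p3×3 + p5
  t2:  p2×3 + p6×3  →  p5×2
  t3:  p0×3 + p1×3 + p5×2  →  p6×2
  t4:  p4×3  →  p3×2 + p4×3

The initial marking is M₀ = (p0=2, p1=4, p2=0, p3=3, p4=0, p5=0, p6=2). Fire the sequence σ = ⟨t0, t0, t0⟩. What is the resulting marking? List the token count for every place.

step 1: fire t0:  (p0=2, p1=4, p2=0, p3=3, p4=0, p5=0, p6=2) → (p0=2, p1=3, p2=0, p3=2, p4=0, p5=1, p6=4)
step 2: fire t0:  (p0=2, p1=3, p2=0, p3=2, p4=0, p5=1, p6=4) → (p0=2, p1=2, p2=0, p3=1, p4=0, p5=2, p6=6)
step 3: fire t0:  (p0=2, p1=2, p2=0, p3=1, p4=0, p5=2, p6=6) → (p0=2, p1=1, p2=0, p3=0, p4=0, p5=3, p6=8)

(p0=2, p1=1, p2=0, p3=0, p4=0, p5=3, p6=8)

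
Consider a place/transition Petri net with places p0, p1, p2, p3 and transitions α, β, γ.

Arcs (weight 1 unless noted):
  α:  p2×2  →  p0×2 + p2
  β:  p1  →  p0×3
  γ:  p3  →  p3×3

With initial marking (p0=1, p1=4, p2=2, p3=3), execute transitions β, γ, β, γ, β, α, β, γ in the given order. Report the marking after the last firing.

(p0=15, p1=0, p2=1, p3=9)

step 1: fire β:  (p0=1, p1=4, p2=2, p3=3) → (p0=4, p1=3, p2=2, p3=3)
step 2: fire γ:  (p0=4, p1=3, p2=2, p3=3) → (p0=4, p1=3, p2=2, p3=5)
step 3: fire β:  (p0=4, p1=3, p2=2, p3=5) → (p0=7, p1=2, p2=2, p3=5)
step 4: fire γ:  (p0=7, p1=2, p2=2, p3=5) → (p0=7, p1=2, p2=2, p3=7)
step 5: fire β:  (p0=7, p1=2, p2=2, p3=7) → (p0=10, p1=1, p2=2, p3=7)
step 6: fire α:  (p0=10, p1=1, p2=2, p3=7) → (p0=12, p1=1, p2=1, p3=7)
step 7: fire β:  (p0=12, p1=1, p2=1, p3=7) → (p0=15, p1=0, p2=1, p3=7)
step 8: fire γ:  (p0=15, p1=0, p2=1, p3=7) → (p0=15, p1=0, p2=1, p3=9)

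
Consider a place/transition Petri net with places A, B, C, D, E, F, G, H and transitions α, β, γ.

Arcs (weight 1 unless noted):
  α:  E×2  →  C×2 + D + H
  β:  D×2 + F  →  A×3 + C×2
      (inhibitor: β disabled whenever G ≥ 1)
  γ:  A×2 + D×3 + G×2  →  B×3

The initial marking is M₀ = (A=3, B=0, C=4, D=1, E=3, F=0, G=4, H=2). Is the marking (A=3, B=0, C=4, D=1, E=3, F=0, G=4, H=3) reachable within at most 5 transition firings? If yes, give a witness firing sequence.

depth 0: 1 marking
depth 1: 2 markings reached so far
depth 2: 2 markings reached so far
(frontier empty at depth 2; search complete)
target is not among the 2 markings reachable within 5 steps

NO — not reachable within 5 firings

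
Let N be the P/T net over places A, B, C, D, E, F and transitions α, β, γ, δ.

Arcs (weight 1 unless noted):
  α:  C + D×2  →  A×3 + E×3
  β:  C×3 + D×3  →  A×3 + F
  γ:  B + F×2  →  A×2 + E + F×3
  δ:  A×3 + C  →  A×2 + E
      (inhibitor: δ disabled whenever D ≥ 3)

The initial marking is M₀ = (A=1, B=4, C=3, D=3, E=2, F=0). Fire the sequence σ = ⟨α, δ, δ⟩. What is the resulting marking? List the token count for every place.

step 1: fire α:  (A=1, B=4, C=3, D=3, E=2, F=0) → (A=4, B=4, C=2, D=1, E=5, F=0)
step 2: fire δ:  (A=4, B=4, C=2, D=1, E=5, F=0) → (A=3, B=4, C=1, D=1, E=6, F=0)
step 3: fire δ:  (A=3, B=4, C=1, D=1, E=6, F=0) → (A=2, B=4, C=0, D=1, E=7, F=0)

(A=2, B=4, C=0, D=1, E=7, F=0)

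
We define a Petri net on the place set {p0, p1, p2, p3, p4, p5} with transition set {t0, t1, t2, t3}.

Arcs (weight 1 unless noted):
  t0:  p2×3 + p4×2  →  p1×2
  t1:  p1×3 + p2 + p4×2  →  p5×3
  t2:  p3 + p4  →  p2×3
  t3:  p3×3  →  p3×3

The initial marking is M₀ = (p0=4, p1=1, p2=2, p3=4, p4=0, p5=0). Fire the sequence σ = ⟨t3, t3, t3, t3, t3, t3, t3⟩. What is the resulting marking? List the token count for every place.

(p0=4, p1=1, p2=2, p3=4, p4=0, p5=0)

step 1: fire t3:  (p0=4, p1=1, p2=2, p3=4, p4=0, p5=0) → (p0=4, p1=1, p2=2, p3=4, p4=0, p5=0)
step 2: fire t3:  (p0=4, p1=1, p2=2, p3=4, p4=0, p5=0) → (p0=4, p1=1, p2=2, p3=4, p4=0, p5=0)
step 3: fire t3:  (p0=4, p1=1, p2=2, p3=4, p4=0, p5=0) → (p0=4, p1=1, p2=2, p3=4, p4=0, p5=0)
step 4: fire t3:  (p0=4, p1=1, p2=2, p3=4, p4=0, p5=0) → (p0=4, p1=1, p2=2, p3=4, p4=0, p5=0)
step 5: fire t3:  (p0=4, p1=1, p2=2, p3=4, p4=0, p5=0) → (p0=4, p1=1, p2=2, p3=4, p4=0, p5=0)
step 6: fire t3:  (p0=4, p1=1, p2=2, p3=4, p4=0, p5=0) → (p0=4, p1=1, p2=2, p3=4, p4=0, p5=0)
step 7: fire t3:  (p0=4, p1=1, p2=2, p3=4, p4=0, p5=0) → (p0=4, p1=1, p2=2, p3=4, p4=0, p5=0)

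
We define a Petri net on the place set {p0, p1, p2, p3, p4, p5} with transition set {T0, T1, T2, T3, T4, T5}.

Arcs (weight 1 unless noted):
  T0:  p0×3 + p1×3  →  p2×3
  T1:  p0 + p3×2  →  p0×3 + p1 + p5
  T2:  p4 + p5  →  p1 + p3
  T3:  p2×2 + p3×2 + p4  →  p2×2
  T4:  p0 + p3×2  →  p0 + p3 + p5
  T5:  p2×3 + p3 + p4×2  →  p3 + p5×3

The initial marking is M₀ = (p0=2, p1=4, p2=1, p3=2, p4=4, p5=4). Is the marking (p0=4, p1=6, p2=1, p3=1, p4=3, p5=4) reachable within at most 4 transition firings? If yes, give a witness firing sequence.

step 1: fire T1:  (p0=2, p1=4, p2=1, p3=2, p4=4, p5=4) → (p0=4, p1=5, p2=1, p3=0, p4=4, p5=5)
step 2: fire T2:  (p0=4, p1=5, p2=1, p3=0, p4=4, p5=5) → (p0=4, p1=6, p2=1, p3=1, p4=3, p5=4)

YES — reachable via ⟨T1, T2⟩ (2 firings)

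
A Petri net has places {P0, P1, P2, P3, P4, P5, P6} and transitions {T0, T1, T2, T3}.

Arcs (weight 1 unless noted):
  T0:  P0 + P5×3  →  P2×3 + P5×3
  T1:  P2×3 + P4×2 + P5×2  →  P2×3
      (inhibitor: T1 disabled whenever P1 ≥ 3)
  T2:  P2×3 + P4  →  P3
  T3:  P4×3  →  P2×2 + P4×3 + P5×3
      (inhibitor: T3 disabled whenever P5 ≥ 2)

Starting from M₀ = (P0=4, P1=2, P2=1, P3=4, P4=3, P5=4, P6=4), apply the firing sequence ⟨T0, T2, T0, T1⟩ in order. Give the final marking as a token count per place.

(P0=2, P1=2, P2=4, P3=5, P4=0, P5=2, P6=4)

step 1: fire T0:  (P0=4, P1=2, P2=1, P3=4, P4=3, P5=4, P6=4) → (P0=3, P1=2, P2=4, P3=4, P4=3, P5=4, P6=4)
step 2: fire T2:  (P0=3, P1=2, P2=4, P3=4, P4=3, P5=4, P6=4) → (P0=3, P1=2, P2=1, P3=5, P4=2, P5=4, P6=4)
step 3: fire T0:  (P0=3, P1=2, P2=1, P3=5, P4=2, P5=4, P6=4) → (P0=2, P1=2, P2=4, P3=5, P4=2, P5=4, P6=4)
step 4: fire T1:  (P0=2, P1=2, P2=4, P3=5, P4=2, P5=4, P6=4) → (P0=2, P1=2, P2=4, P3=5, P4=0, P5=2, P6=4)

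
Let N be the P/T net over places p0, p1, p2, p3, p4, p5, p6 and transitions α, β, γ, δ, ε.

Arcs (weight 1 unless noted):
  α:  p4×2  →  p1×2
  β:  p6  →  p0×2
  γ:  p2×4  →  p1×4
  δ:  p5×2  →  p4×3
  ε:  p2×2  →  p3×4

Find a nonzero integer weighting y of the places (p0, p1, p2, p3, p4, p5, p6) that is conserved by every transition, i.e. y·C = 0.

y = (p0:0, p1:2, p2:2, p3:1, p4:2, p5:3, p6:0)

Incidence matrix C (rows=places, cols=transitions):
        α    β    γ    δ    ε
   p0   0    2    0    0    0
   p1   2    0    4    0    0
   p2   0    0   -4    0   -2
   p3   0    0    0    0    4
   p4  -2    0    0    3    0
   p5   0    0    0   -2    0
   p6   0   -1    0    0    0

Candidate y = [0, 2, 2, 1, 2, 3, 0]; check y·C column-wise:
  col α: 2·2 + 2·0 + 1·0 + 2·-2 + 3·0 = 0
  col β: 0·2 + 2·0 + 2·0 + 1·0 + 2·0 + 3·0 + 0·-1 = 0
  col γ: 2·4 + 2·-4 + 1·0 + 2·0 + 3·0 = 0
  col δ: 2·0 + 2·0 + 1·0 + 2·3 + 3·-2 = 0
  col ε: 2·0 + 2·-2 + 1·4 + 2·0 + 3·0 = 0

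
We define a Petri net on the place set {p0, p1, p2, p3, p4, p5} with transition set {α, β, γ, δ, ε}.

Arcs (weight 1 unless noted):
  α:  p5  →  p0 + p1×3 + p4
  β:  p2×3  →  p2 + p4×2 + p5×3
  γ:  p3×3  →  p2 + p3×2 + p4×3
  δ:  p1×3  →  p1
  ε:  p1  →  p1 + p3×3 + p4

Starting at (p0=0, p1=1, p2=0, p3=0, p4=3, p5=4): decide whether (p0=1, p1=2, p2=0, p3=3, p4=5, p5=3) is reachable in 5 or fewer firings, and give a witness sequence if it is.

step 1: fire α:  (p0=0, p1=1, p2=0, p3=0, p4=3, p5=4) → (p0=1, p1=4, p2=0, p3=0, p4=4, p5=3)
step 2: fire δ:  (p0=1, p1=4, p2=0, p3=0, p4=4, p5=3) → (p0=1, p1=2, p2=0, p3=0, p4=4, p5=3)
step 3: fire ε:  (p0=1, p1=2, p2=0, p3=0, p4=4, p5=3) → (p0=1, p1=2, p2=0, p3=3, p4=5, p5=3)

YES — reachable via ⟨α, δ, ε⟩ (3 firings)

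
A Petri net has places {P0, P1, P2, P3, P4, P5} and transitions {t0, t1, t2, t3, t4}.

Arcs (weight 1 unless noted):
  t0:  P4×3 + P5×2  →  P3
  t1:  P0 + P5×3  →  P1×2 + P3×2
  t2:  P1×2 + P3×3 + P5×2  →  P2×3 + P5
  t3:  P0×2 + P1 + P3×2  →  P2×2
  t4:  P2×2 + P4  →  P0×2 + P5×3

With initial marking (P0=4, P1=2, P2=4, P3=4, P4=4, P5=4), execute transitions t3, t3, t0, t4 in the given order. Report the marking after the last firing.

(P0=2, P1=0, P2=6, P3=1, P4=0, P5=5)

step 1: fire t3:  (P0=4, P1=2, P2=4, P3=4, P4=4, P5=4) → (P0=2, P1=1, P2=6, P3=2, P4=4, P5=4)
step 2: fire t3:  (P0=2, P1=1, P2=6, P3=2, P4=4, P5=4) → (P0=0, P1=0, P2=8, P3=0, P4=4, P5=4)
step 3: fire t0:  (P0=0, P1=0, P2=8, P3=0, P4=4, P5=4) → (P0=0, P1=0, P2=8, P3=1, P4=1, P5=2)
step 4: fire t4:  (P0=0, P1=0, P2=8, P3=1, P4=1, P5=2) → (P0=2, P1=0, P2=6, P3=1, P4=0, P5=5)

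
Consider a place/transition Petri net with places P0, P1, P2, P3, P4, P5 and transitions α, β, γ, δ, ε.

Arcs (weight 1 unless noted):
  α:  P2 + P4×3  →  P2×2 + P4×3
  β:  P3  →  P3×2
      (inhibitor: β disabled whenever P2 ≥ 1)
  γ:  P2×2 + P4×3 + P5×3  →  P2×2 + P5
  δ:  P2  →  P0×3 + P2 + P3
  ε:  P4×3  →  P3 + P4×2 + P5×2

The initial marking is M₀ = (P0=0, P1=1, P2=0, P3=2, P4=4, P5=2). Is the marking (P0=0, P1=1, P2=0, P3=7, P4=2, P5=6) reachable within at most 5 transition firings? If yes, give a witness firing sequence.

YES — reachable via ⟨β, β, β, ε, ε⟩ (5 firings)

step 1: fire β:  (P0=0, P1=1, P2=0, P3=2, P4=4, P5=2) → (P0=0, P1=1, P2=0, P3=3, P4=4, P5=2)
step 2: fire β:  (P0=0, P1=1, P2=0, P3=3, P4=4, P5=2) → (P0=0, P1=1, P2=0, P3=4, P4=4, P5=2)
step 3: fire β:  (P0=0, P1=1, P2=0, P3=4, P4=4, P5=2) → (P0=0, P1=1, P2=0, P3=5, P4=4, P5=2)
step 4: fire ε:  (P0=0, P1=1, P2=0, P3=5, P4=4, P5=2) → (P0=0, P1=1, P2=0, P3=6, P4=3, P5=4)
step 5: fire ε:  (P0=0, P1=1, P2=0, P3=6, P4=3, P5=4) → (P0=0, P1=1, P2=0, P3=7, P4=2, P5=6)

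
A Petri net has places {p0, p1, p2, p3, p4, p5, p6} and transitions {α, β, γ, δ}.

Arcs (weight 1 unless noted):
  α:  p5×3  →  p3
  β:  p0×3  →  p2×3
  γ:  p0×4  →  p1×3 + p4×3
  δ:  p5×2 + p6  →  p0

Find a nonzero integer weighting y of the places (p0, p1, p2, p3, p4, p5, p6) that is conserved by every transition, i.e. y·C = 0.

Incidence matrix C (rows=places, cols=transitions):
        α    β    γ    δ
   p0   0   -3   -4    1
   p1   0    0    3    0
   p2   0    3    0    0
   p3   1    0    0    0
   p4   0    0    3    0
   p5  -3    0    0   -2
   p6   0    0    0   -1

Candidate y = [0, 1, 0, 0, -1, 0, 0]; check y·C column-wise:
  col α: 1·0 + 0·1 + -1·0 + 0·-3 = 0
  col β: 0·-3 + 1·0 + 0·3 + -1·0 = 0
  col γ: 0·-4 + 1·3 + -1·3 = 0
  col δ: 0·1 + 1·0 + -1·0 + 0·-2 + 0·-1 = 0

y = (p0:0, p1:1, p2:0, p3:0, p4:-1, p5:0, p6:0)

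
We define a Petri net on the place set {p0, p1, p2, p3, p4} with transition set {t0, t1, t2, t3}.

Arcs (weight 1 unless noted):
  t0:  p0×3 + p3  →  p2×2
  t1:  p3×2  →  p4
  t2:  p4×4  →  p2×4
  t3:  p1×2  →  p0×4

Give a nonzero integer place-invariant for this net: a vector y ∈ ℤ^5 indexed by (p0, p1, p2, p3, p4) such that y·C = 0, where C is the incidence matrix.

Incidence matrix C (rows=places, cols=transitions):
       t0   t1   t2   t3
   p0  -3    0    0    4
   p1   0    0    0   -2
   p2   2    0    4    0
   p3  -1   -2    0    0
   p4   0    1   -4    0

Candidate y = [1, 2, 2, 1, 2]; check y·C column-wise:
  col t0: 1·-3 + 2·0 + 2·2 + 1·-1 + 2·0 = 0
  col t1: 1·0 + 2·0 + 2·0 + 1·-2 + 2·1 = 0
  col t2: 1·0 + 2·0 + 2·4 + 1·0 + 2·-4 = 0
  col t3: 1·4 + 2·-2 + 2·0 + 1·0 + 2·0 = 0

y = (p0:1, p1:2, p2:2, p3:1, p4:2)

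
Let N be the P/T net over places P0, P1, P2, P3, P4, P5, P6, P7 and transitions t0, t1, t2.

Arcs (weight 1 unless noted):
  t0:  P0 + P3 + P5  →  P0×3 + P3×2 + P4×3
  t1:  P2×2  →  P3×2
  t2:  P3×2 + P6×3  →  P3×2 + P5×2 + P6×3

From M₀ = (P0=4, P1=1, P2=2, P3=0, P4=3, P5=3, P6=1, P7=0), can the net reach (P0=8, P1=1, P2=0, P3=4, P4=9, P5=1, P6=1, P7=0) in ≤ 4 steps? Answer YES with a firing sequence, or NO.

step 1: fire t1:  (P0=4, P1=1, P2=2, P3=0, P4=3, P5=3, P6=1, P7=0) → (P0=4, P1=1, P2=0, P3=2, P4=3, P5=3, P6=1, P7=0)
step 2: fire t0:  (P0=4, P1=1, P2=0, P3=2, P4=3, P5=3, P6=1, P7=0) → (P0=6, P1=1, P2=0, P3=3, P4=6, P5=2, P6=1, P7=0)
step 3: fire t0:  (P0=6, P1=1, P2=0, P3=3, P4=6, P5=2, P6=1, P7=0) → (P0=8, P1=1, P2=0, P3=4, P4=9, P5=1, P6=1, P7=0)

YES — reachable via ⟨t1, t0, t0⟩ (3 firings)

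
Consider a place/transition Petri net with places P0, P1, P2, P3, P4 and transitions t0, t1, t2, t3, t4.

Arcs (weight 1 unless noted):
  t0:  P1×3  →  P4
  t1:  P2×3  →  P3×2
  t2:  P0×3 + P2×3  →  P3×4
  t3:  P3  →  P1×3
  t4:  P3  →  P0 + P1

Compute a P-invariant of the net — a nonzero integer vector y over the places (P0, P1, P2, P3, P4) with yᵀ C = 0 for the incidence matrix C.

Incidence matrix C (rows=places, cols=transitions):
       t0   t1   t2   t3   t4
   P0   0    0   -3    0    1
   P1  -3    0    0    3    1
   P2   0   -3   -3    0    0
   P3   0    2    4   -1   -1
   P4   1    0    0    0    0

Candidate y = [2, 1, 2, 3, 3]; check y·C column-wise:
  col t0: 2·0 + 1·-3 + 2·0 + 3·0 + 3·1 = 0
  col t1: 2·0 + 1·0 + 2·-3 + 3·2 + 3·0 = 0
  col t2: 2·-3 + 1·0 + 2·-3 + 3·4 + 3·0 = 0
  col t3: 2·0 + 1·3 + 2·0 + 3·-1 + 3·0 = 0
  col t4: 2·1 + 1·1 + 2·0 + 3·-1 + 3·0 = 0

y = (P0:2, P1:1, P2:2, P3:3, P4:3)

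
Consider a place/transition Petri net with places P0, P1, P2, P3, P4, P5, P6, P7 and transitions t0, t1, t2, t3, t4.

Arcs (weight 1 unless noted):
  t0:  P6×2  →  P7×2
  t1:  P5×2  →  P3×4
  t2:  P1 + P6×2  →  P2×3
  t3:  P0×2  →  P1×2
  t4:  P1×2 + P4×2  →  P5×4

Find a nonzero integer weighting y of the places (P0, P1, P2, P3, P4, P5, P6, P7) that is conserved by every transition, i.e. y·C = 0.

y = (P0:3, P1:3, P2:1, P3:0, P4:-3, P5:0, P6:0, P7:0)

Incidence matrix C (rows=places, cols=transitions):
       t0   t1   t2   t3   t4
   P0   0    0    0   -2    0
   P1   0    0   -1    2   -2
   P2   0    0    3    0    0
   P3   0    4    0    0    0
   P4   0    0    0    0   -2
   P5   0   -2    0    0    4
   P6  -2    0   -2    0    0
   P7   2    0    0    0    0

Candidate y = [3, 3, 1, 0, -3, 0, 0, 0]; check y·C column-wise:
  col t0: 3·0 + 3·0 + 1·0 + -3·0 + 0·-2 + 0·2 = 0
  col t1: 3·0 + 3·0 + 1·0 + 0·4 + -3·0 + 0·-2 = 0
  col t2: 3·0 + 3·-1 + 1·3 + -3·0 + 0·-2 = 0
  col t3: 3·-2 + 3·2 + 1·0 + -3·0 = 0
  col t4: 3·0 + 3·-2 + 1·0 + -3·-2 + 0·4 = 0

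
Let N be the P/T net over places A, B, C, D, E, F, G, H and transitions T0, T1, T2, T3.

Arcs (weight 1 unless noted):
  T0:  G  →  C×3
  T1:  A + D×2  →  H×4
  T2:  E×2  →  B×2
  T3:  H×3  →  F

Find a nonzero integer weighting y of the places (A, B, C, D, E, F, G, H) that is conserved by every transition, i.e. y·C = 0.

Incidence matrix C (rows=places, cols=transitions):
       T0   T1   T2   T3
    A   0   -1    0    0
    B   0    0    2    0
    C   3    0    0    0
    D   0   -2    0    0
    E   0    0   -2    0
    F   0    0    0    1
    G  -1    0    0    0
    H   0    4    0   -3

Candidate y = [2, 0, 0, -1, 0, 0, 0, 0]; check y·C column-wise:
  col T0: 2·0 + 0·3 + -1·0 + 0·-1 = 0
  col T1: 2·-1 + -1·-2 + 0·4 = 0
  col T2: 2·0 + 0·2 + -1·0 + 0·-2 = 0
  col T3: 2·0 + -1·0 + 0·1 + 0·-3 = 0

y = (A:2, B:0, C:0, D:-1, E:0, F:0, G:0, H:0)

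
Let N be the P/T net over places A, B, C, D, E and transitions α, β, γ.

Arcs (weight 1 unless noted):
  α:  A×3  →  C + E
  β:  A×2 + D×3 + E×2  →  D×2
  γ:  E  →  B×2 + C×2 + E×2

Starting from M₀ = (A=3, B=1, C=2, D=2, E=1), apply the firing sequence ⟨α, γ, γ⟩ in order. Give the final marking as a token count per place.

(A=0, B=5, C=7, D=2, E=4)

step 1: fire α:  (A=3, B=1, C=2, D=2, E=1) → (A=0, B=1, C=3, D=2, E=2)
step 2: fire γ:  (A=0, B=1, C=3, D=2, E=2) → (A=0, B=3, C=5, D=2, E=3)
step 3: fire γ:  (A=0, B=3, C=5, D=2, E=3) → (A=0, B=5, C=7, D=2, E=4)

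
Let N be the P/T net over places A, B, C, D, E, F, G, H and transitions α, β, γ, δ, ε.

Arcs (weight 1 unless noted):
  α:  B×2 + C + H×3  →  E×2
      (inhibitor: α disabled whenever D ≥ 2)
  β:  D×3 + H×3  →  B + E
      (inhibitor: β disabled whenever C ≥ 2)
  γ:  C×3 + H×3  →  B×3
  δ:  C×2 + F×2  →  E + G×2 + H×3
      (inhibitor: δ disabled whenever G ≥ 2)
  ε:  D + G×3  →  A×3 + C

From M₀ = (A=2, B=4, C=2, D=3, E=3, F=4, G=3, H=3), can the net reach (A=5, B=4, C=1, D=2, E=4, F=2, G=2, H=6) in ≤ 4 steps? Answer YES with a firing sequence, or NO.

step 1: fire ε:  (A=2, B=4, C=2, D=3, E=3, F=4, G=3, H=3) → (A=5, B=4, C=3, D=2, E=3, F=4, G=0, H=3)
step 2: fire δ:  (A=5, B=4, C=3, D=2, E=3, F=4, G=0, H=3) → (A=5, B=4, C=1, D=2, E=4, F=2, G=2, H=6)

YES — reachable via ⟨ε, δ⟩ (2 firings)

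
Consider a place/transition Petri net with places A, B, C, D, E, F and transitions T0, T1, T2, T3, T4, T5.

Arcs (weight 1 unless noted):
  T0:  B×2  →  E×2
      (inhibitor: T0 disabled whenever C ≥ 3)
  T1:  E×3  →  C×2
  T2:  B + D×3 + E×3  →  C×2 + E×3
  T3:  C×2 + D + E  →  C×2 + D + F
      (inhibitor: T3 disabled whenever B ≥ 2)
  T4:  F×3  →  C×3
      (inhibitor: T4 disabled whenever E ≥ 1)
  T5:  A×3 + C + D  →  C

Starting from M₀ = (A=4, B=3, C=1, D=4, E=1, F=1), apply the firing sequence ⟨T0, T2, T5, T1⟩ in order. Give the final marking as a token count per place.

(A=1, B=0, C=5, D=0, E=0, F=1)

step 1: fire T0:  (A=4, B=3, C=1, D=4, E=1, F=1) → (A=4, B=1, C=1, D=4, E=3, F=1)
step 2: fire T2:  (A=4, B=1, C=1, D=4, E=3, F=1) → (A=4, B=0, C=3, D=1, E=3, F=1)
step 3: fire T5:  (A=4, B=0, C=3, D=1, E=3, F=1) → (A=1, B=0, C=3, D=0, E=3, F=1)
step 4: fire T1:  (A=1, B=0, C=3, D=0, E=3, F=1) → (A=1, B=0, C=5, D=0, E=0, F=1)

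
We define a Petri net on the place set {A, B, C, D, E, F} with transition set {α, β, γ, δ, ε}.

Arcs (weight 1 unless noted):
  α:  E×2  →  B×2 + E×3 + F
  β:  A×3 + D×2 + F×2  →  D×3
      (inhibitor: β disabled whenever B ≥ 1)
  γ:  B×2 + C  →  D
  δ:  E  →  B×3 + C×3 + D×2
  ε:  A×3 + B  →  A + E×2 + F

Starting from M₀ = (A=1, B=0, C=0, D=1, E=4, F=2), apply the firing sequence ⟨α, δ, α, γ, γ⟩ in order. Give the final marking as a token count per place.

step 1: fire α:  (A=1, B=0, C=0, D=1, E=4, F=2) → (A=1, B=2, C=0, D=1, E=5, F=3)
step 2: fire δ:  (A=1, B=2, C=0, D=1, E=5, F=3) → (A=1, B=5, C=3, D=3, E=4, F=3)
step 3: fire α:  (A=1, B=5, C=3, D=3, E=4, F=3) → (A=1, B=7, C=3, D=3, E=5, F=4)
step 4: fire γ:  (A=1, B=7, C=3, D=3, E=5, F=4) → (A=1, B=5, C=2, D=4, E=5, F=4)
step 5: fire γ:  (A=1, B=5, C=2, D=4, E=5, F=4) → (A=1, B=3, C=1, D=5, E=5, F=4)

(A=1, B=3, C=1, D=5, E=5, F=4)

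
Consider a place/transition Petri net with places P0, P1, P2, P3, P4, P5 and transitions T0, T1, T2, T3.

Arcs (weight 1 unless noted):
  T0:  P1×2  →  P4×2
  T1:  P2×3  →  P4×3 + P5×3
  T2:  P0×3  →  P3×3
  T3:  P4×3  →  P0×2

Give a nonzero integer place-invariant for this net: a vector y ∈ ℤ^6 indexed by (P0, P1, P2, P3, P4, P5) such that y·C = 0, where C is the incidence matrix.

y = (P0:3, P1:2, P2:2, P3:3, P4:2, P5:0)

Incidence matrix C (rows=places, cols=transitions):
       T0   T1   T2   T3
   P0   0    0   -3    2
   P1  -2    0    0    0
   P2   0   -3    0    0
   P3   0    0    3    0
   P4   2    3    0   -3
   P5   0    3    0    0

Candidate y = [3, 2, 2, 3, 2, 0]; check y·C column-wise:
  col T0: 3·0 + 2·-2 + 2·0 + 3·0 + 2·2 = 0
  col T1: 3·0 + 2·0 + 2·-3 + 3·0 + 2·3 + 0·3 = 0
  col T2: 3·-3 + 2·0 + 2·0 + 3·3 + 2·0 = 0
  col T3: 3·2 + 2·0 + 2·0 + 3·0 + 2·-3 = 0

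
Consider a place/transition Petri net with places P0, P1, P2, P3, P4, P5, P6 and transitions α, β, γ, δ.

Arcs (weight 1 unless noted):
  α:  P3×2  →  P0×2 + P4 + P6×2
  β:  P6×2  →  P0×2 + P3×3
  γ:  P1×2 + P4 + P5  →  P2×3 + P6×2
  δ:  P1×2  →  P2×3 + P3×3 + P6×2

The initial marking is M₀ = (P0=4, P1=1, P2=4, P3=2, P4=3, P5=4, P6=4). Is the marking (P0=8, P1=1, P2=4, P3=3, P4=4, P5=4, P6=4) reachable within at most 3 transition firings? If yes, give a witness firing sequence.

YES — reachable via ⟨α, β⟩ (2 firings)

step 1: fire α:  (P0=4, P1=1, P2=4, P3=2, P4=3, P5=4, P6=4) → (P0=6, P1=1, P2=4, P3=0, P4=4, P5=4, P6=6)
step 2: fire β:  (P0=6, P1=1, P2=4, P3=0, P4=4, P5=4, P6=6) → (P0=8, P1=1, P2=4, P3=3, P4=4, P5=4, P6=4)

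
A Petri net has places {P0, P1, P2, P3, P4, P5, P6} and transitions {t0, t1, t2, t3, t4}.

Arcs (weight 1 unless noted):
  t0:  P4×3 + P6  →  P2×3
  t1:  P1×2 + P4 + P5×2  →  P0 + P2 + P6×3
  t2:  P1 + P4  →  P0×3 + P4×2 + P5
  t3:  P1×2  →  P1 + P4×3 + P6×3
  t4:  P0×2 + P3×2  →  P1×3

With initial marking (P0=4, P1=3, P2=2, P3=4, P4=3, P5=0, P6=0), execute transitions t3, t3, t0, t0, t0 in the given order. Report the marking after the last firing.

step 1: fire t3:  (P0=4, P1=3, P2=2, P3=4, P4=3, P5=0, P6=0) → (P0=4, P1=2, P2=2, P3=4, P4=6, P5=0, P6=3)
step 2: fire t3:  (P0=4, P1=2, P2=2, P3=4, P4=6, P5=0, P6=3) → (P0=4, P1=1, P2=2, P3=4, P4=9, P5=0, P6=6)
step 3: fire t0:  (P0=4, P1=1, P2=2, P3=4, P4=9, P5=0, P6=6) → (P0=4, P1=1, P2=5, P3=4, P4=6, P5=0, P6=5)
step 4: fire t0:  (P0=4, P1=1, P2=5, P3=4, P4=6, P5=0, P6=5) → (P0=4, P1=1, P2=8, P3=4, P4=3, P5=0, P6=4)
step 5: fire t0:  (P0=4, P1=1, P2=8, P3=4, P4=3, P5=0, P6=4) → (P0=4, P1=1, P2=11, P3=4, P4=0, P5=0, P6=3)

(P0=4, P1=1, P2=11, P3=4, P4=0, P5=0, P6=3)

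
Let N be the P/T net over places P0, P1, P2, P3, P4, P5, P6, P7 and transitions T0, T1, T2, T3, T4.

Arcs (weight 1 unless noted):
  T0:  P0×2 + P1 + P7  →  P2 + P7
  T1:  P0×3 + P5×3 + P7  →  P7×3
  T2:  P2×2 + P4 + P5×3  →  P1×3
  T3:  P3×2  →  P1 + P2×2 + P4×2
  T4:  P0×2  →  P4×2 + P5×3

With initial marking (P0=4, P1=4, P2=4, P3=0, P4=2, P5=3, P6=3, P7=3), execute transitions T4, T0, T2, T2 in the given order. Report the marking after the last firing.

(P0=0, P1=9, P2=1, P3=0, P4=2, P5=0, P6=3, P7=3)

step 1: fire T4:  (P0=4, P1=4, P2=4, P3=0, P4=2, P5=3, P6=3, P7=3) → (P0=2, P1=4, P2=4, P3=0, P4=4, P5=6, P6=3, P7=3)
step 2: fire T0:  (P0=2, P1=4, P2=4, P3=0, P4=4, P5=6, P6=3, P7=3) → (P0=0, P1=3, P2=5, P3=0, P4=4, P5=6, P6=3, P7=3)
step 3: fire T2:  (P0=0, P1=3, P2=5, P3=0, P4=4, P5=6, P6=3, P7=3) → (P0=0, P1=6, P2=3, P3=0, P4=3, P5=3, P6=3, P7=3)
step 4: fire T2:  (P0=0, P1=6, P2=3, P3=0, P4=3, P5=3, P6=3, P7=3) → (P0=0, P1=9, P2=1, P3=0, P4=2, P5=0, P6=3, P7=3)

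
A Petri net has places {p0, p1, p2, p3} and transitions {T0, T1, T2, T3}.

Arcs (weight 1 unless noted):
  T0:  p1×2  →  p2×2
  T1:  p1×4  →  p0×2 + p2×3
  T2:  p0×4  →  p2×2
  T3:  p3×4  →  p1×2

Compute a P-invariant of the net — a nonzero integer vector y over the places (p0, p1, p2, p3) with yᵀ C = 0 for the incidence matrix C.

Incidence matrix C (rows=places, cols=transitions):
       T0   T1   T2   T3
   p0   0    2   -4    0
   p1  -2   -4    0    2
   p2   2    3    2    0
   p3   0    0    0   -4

Candidate y = [1, 2, 2, 1]; check y·C column-wise:
  col T0: 1·0 + 2·-2 + 2·2 + 1·0 = 0
  col T1: 1·2 + 2·-4 + 2·3 + 1·0 = 0
  col T2: 1·-4 + 2·0 + 2·2 + 1·0 = 0
  col T3: 1·0 + 2·2 + 2·0 + 1·-4 = 0

y = (p0:1, p1:2, p2:2, p3:1)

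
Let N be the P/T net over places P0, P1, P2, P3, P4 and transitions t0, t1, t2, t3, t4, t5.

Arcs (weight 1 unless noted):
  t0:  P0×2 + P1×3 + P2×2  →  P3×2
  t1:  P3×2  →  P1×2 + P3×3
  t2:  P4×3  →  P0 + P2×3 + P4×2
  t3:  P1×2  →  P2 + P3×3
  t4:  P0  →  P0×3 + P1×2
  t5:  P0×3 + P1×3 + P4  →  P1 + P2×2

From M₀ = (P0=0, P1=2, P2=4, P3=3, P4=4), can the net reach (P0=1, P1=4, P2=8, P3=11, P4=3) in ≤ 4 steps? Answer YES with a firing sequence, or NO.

depth 0: 1 marking
depth 1: 4 markings reached so far
depth 2: 10 markings reached so far
depth 3: 23 markings reached so far
depth 4: 48 markings reached so far
target is not among the 48 markings reachable within 4 steps

NO — not reachable within 4 firings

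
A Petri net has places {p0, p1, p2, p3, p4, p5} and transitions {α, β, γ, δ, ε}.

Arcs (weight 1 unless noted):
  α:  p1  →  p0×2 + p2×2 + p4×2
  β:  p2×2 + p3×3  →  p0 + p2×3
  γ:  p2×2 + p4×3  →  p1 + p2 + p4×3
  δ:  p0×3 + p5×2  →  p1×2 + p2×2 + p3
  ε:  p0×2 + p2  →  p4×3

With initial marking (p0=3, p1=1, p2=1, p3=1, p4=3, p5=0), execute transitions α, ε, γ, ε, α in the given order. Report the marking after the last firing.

(p0=3, p1=0, p2=2, p3=1, p4=13, p5=0)

step 1: fire α:  (p0=3, p1=1, p2=1, p3=1, p4=3, p5=0) → (p0=5, p1=0, p2=3, p3=1, p4=5, p5=0)
step 2: fire ε:  (p0=5, p1=0, p2=3, p3=1, p4=5, p5=0) → (p0=3, p1=0, p2=2, p3=1, p4=8, p5=0)
step 3: fire γ:  (p0=3, p1=0, p2=2, p3=1, p4=8, p5=0) → (p0=3, p1=1, p2=1, p3=1, p4=8, p5=0)
step 4: fire ε:  (p0=3, p1=1, p2=1, p3=1, p4=8, p5=0) → (p0=1, p1=1, p2=0, p3=1, p4=11, p5=0)
step 5: fire α:  (p0=1, p1=1, p2=0, p3=1, p4=11, p5=0) → (p0=3, p1=0, p2=2, p3=1, p4=13, p5=0)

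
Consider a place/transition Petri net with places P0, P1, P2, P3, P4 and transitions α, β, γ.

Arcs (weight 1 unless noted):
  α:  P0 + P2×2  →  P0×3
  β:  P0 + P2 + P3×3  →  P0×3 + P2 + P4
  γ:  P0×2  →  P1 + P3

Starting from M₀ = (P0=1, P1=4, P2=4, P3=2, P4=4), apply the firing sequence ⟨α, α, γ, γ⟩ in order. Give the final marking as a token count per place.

(P0=1, P1=6, P2=0, P3=4, P4=4)

step 1: fire α:  (P0=1, P1=4, P2=4, P3=2, P4=4) → (P0=3, P1=4, P2=2, P3=2, P4=4)
step 2: fire α:  (P0=3, P1=4, P2=2, P3=2, P4=4) → (P0=5, P1=4, P2=0, P3=2, P4=4)
step 3: fire γ:  (P0=5, P1=4, P2=0, P3=2, P4=4) → (P0=3, P1=5, P2=0, P3=3, P4=4)
step 4: fire γ:  (P0=3, P1=5, P2=0, P3=3, P4=4) → (P0=1, P1=6, P2=0, P3=4, P4=4)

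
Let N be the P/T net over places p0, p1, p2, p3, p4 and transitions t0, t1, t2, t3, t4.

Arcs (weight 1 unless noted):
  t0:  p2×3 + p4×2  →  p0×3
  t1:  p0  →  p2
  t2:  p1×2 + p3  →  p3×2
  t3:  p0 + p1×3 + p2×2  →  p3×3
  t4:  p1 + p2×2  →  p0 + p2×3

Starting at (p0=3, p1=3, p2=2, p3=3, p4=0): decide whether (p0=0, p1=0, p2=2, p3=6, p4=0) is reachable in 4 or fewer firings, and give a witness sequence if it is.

YES — reachable via ⟨t1, t1, t3⟩ (3 firings)

step 1: fire t1:  (p0=3, p1=3, p2=2, p3=3, p4=0) → (p0=2, p1=3, p2=3, p3=3, p4=0)
step 2: fire t1:  (p0=2, p1=3, p2=3, p3=3, p4=0) → (p0=1, p1=3, p2=4, p3=3, p4=0)
step 3: fire t3:  (p0=1, p1=3, p2=4, p3=3, p4=0) → (p0=0, p1=0, p2=2, p3=6, p4=0)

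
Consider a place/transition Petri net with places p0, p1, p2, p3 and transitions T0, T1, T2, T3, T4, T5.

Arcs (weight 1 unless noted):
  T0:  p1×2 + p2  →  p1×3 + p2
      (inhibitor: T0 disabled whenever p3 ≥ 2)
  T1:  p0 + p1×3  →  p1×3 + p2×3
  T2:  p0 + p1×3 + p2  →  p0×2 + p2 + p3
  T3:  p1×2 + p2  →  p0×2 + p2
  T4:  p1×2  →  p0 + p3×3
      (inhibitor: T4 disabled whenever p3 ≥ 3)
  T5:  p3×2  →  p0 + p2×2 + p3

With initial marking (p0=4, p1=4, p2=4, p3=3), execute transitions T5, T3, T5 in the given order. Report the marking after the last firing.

(p0=8, p1=2, p2=8, p3=1)

step 1: fire T5:  (p0=4, p1=4, p2=4, p3=3) → (p0=5, p1=4, p2=6, p3=2)
step 2: fire T3:  (p0=5, p1=4, p2=6, p3=2) → (p0=7, p1=2, p2=6, p3=2)
step 3: fire T5:  (p0=7, p1=2, p2=6, p3=2) → (p0=8, p1=2, p2=8, p3=1)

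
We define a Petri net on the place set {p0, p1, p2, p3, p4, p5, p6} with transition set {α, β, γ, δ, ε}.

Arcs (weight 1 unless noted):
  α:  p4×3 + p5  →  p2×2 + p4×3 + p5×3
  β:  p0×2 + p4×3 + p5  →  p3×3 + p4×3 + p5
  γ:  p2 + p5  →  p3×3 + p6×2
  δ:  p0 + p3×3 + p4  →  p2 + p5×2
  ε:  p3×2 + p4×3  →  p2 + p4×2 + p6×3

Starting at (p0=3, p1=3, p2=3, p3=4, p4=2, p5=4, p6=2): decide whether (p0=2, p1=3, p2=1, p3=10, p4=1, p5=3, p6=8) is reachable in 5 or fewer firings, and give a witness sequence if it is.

step 1: fire γ:  (p0=3, p1=3, p2=3, p3=4, p4=2, p5=4, p6=2) → (p0=3, p1=3, p2=2, p3=7, p4=2, p5=3, p6=4)
step 2: fire γ:  (p0=3, p1=3, p2=2, p3=7, p4=2, p5=3, p6=4) → (p0=3, p1=3, p2=1, p3=10, p4=2, p5=2, p6=6)
step 3: fire γ:  (p0=3, p1=3, p2=1, p3=10, p4=2, p5=2, p6=6) → (p0=3, p1=3, p2=0, p3=13, p4=2, p5=1, p6=8)
step 4: fire δ:  (p0=3, p1=3, p2=0, p3=13, p4=2, p5=1, p6=8) → (p0=2, p1=3, p2=1, p3=10, p4=1, p5=3, p6=8)

YES — reachable via ⟨γ, γ, γ, δ⟩ (4 firings)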